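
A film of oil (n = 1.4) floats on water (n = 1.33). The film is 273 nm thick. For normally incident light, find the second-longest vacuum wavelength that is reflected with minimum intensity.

382 nm

At the upper boundary (n = 1.0 to n = 1.4) the reflected ray undergoes a half-wave phase shift.
At the lower boundary (n = 1.4 to n = 1.33) the reflected ray undergoes no phase shift.
Net: one phase inversion between the two reflected rays.
For minimum reflection here: 2 n t = m λ.
λ = 2 n t / m. The second-longest wavelength is m = 2: λ = 2 × 1.4 × 273 / 2.00 = 382 nm.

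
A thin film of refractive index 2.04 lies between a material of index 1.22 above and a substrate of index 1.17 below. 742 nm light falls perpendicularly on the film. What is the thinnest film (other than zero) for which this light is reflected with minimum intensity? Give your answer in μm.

Top surface (1.22 → 2.04): reflection off a higher-index medium gives a half-wave phase shift.
Ray reflecting at the bottom interface goes from n = 2.04 toward n = 1.17: no phase shift.
The two reflections differ by half a wavelength.
With one net inversion, destructive interference in reflection requires 2 n t = m λ.
Minimum nonzero at m = 1: t = λ / (2 n) = 742 / (2 × 2.04) = 182 nm.

0.182 μm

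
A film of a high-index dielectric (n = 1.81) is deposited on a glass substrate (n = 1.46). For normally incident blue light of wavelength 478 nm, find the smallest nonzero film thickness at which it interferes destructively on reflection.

Top surface (1.0 → 1.81): reflection off a higher-index medium gives a half-wave phase shift.
At the lower boundary (n = 1.81 to n = 1.46) the reflected ray undergoes no phase shift.
Exactly one π shift → a net half-wave offset.
So the condition for destructive reflection is 2 n t = m λ.
Minimum nonzero at m = 1: t = λ / (2 n) = 478 / (2 × 1.81) = 132 nm.

132 nm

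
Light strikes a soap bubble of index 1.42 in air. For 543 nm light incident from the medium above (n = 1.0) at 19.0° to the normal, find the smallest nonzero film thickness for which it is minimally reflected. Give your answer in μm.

0.196 μm

Ray reflecting at the top interface goes from n = 1.0 toward n = 1.42: a half-wave phase shift.
At the lower boundary (n = 1.42 to n = 1.0) the reflected ray undergoes no phase shift.
Net: one phase inversion between the two reflected rays.
For weak reflection here: 2 n t cos θ_r = m λ.
Snell's law: 1.0 sin 19.0° = 1.42 sin θ_r → sin θ_r = 0.229, cos θ_r = 0.973.
Minimum nonzero at m = 1: t = λ / (2 n cos θ_r) = 543 / (2 × 1.42 × 0.973) = 196 nm.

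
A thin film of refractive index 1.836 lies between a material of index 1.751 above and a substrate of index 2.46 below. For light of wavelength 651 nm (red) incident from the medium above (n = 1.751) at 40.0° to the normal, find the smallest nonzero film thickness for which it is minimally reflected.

At the upper boundary (n = 1.751 to n = 1.836) the reflected ray undergoes a half-wave phase shift.
At the lower boundary (n = 1.836 to n = 2.46) the reflected ray undergoes a half-wave phase shift.
Net: no relative phase inversion (both shifts match).
With no net inversion, destructive interference in reflection requires 2 n t cos θ_r = (m + ½) λ.
Snell's law: 1.751 sin 40.0° = 1.836 sin θ_r → sin θ_r = 0.613, cos θ_r = 0.790.
Minimum at m = 0: t = λ / (4 n cos θ_r) = 651 / (4 × 1.836 × 0.790) = 112 nm.

112 nm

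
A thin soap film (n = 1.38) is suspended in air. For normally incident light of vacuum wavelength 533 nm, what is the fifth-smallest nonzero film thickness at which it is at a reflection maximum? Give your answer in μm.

At the upper boundary (n = 1.0 to n = 1.38) the reflected ray undergoes a half-wave phase shift.
At the lower boundary (n = 1.38 to n = 1.0) the reflected ray undergoes no phase shift.
Exactly one π shift → a net half-wave offset.
For strong reflection here: 2 n t = (m + ½) λ.
The fifth-smallest nonzero thickness corresponds to m = 4: t = (m + ½) λ / (2 n) = 4.50 × 533 / (2 × 1.38) = 869 nm.

0.869 μm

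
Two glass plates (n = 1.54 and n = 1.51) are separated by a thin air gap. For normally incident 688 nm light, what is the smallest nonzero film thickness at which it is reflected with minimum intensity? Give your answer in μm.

0.344 μm

At the upper boundary (n = 1.54 to n = 1.0) the reflected ray undergoes no phase shift.
At the lower boundary (n = 1.0 to n = 1.51) the reflected ray undergoes a half-wave phase shift.
The two reflections differ by half a wavelength.
With one net inversion, destructive interference in reflection requires 2 n t = m λ.
The smallest nonzero thickness corresponds to m = 1: t = m λ / (2 n) = 1.00 × 688 / (2 × 1.0) = 344 nm.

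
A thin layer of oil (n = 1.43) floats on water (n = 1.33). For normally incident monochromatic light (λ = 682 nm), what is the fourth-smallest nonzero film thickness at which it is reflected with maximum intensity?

Top surface (1.0 → 1.43): reflection off a higher-index medium gives a half-wave phase shift.
Ray reflecting at the bottom interface goes from n = 1.43 toward n = 1.33: no phase shift.
Exactly one π shift → a net half-wave offset.
With one net inversion, constructive interference in reflection requires 2 n t = (m + ½) λ.
The fourth-smallest nonzero thickness corresponds to m = 3: t = (m + ½) λ / (2 n) = 3.50 × 682 / (2 × 1.43) = 835 nm.

835 nm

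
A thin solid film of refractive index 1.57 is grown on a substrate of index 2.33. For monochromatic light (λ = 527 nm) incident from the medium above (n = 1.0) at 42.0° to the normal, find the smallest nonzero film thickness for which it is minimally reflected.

At the upper boundary (n = 1.0 to n = 1.57) the reflected ray undergoes a half-wave phase shift.
At the lower boundary (n = 1.57 to n = 2.33) the reflected ray undergoes a half-wave phase shift.
The two reflections carry the same phase change, so no net offset.
With no net inversion, destructive interference in reflection requires 2 n t cos θ_r = (m + ½) λ.
Snell's law: 1.0 sin 42.0° = 1.57 sin θ_r → sin θ_r = 0.426, cos θ_r = 0.905.
Minimum at m = 0: t = λ / (4 n cos θ_r) = 527 / (4 × 1.57 × 0.905) = 92.8 nm.

92.8 nm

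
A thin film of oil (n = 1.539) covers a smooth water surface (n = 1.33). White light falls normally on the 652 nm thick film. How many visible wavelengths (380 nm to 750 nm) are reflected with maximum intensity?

2

At the upper boundary (n = 1.0 to n = 1.539) the reflected ray undergoes a half-wave phase shift.
At the lower boundary (n = 1.539 to n = 1.33) the reflected ray undergoes no phase shift.
Exactly one π shift → a net half-wave offset.
With one net inversion, constructive interference in reflection requires 2 n t = (m + ½) λ.
λ = 2 n t / (m + ½) = 2007 / (m + ½) nm.
m=2: 803 nm (IR); m=3: 573 nm (visible); m=4: 446 nm (visible); m=5: 365 nm (UV).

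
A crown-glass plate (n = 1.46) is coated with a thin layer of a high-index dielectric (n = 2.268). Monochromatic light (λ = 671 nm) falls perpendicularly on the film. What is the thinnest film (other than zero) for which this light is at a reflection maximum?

74.0 nm

Ray reflecting at the top interface goes from n = 1.0 toward n = 2.268: a half-wave phase shift.
Ray reflecting at the bottom interface goes from n = 2.268 toward n = 1.46: no phase shift.
The two reflections differ by half a wavelength.
For bright reflection here: 2 n t = (m + ½) λ.
Minimum at m = 0: t = λ / (4 n) = 671 / (4 × 2.268) = 74.0 nm.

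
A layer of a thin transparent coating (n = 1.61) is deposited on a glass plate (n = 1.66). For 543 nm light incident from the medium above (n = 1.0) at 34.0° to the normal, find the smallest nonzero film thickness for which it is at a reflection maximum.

At the upper boundary (n = 1.0 to n = 1.61) the reflected ray undergoes a half-wave phase shift.
At the lower boundary (n = 1.61 to n = 1.66) the reflected ray undergoes a half-wave phase shift.
The two reflections carry the same phase change, so no net offset.
For bright reflection here: 2 n t cos θ_r = m λ.
Snell's law: 1.0 sin 34.0° = 1.61 sin θ_r → sin θ_r = 0.347, cos θ_r = 0.938.
Minimum nonzero at m = 1: t = λ / (2 n cos θ_r) = 543 / (2 × 1.61 × 0.938) = 180 nm.

180 nm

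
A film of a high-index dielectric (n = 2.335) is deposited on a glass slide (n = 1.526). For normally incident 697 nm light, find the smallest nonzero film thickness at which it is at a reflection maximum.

At the upper boundary (n = 1.0 to n = 2.335) the reflected ray undergoes a half-wave phase shift.
At the lower boundary (n = 2.335 to n = 1.526) the reflected ray undergoes no phase shift.
Exactly one π shift → a net half-wave offset.
So the condition for constructive reflection is 2 n t = (m + ½) λ.
Minimum at m = 0: t = λ / (4 n) = 697 / (4 × 2.335) = 74.6 nm.

74.6 nm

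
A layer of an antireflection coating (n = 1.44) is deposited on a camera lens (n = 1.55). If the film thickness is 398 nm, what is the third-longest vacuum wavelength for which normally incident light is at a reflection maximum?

382 nm

Top surface (1.0 → 1.44): reflection off a higher-index medium gives a half-wave phase shift.
Bottom surface (1.44 → 1.55): reflection off a higher-index medium gives a half-wave phase shift.
Zero or two π shifts → no net half-wave offset.
For maximum reflection here: 2 n t = m λ.
λ = 2 n t / m. The third-longest wavelength is m = 3: λ = 2 × 1.44 × 398 / 3.00 = 382 nm.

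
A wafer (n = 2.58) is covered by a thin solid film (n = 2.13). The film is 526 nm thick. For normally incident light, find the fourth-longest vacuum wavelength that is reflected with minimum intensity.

Top surface (1.0 → 2.13): reflection off a higher-index medium gives a half-wave phase shift.
Ray reflecting at the bottom interface goes from n = 2.13 toward n = 2.58: a half-wave phase shift.
The two reflections carry the same phase change, so no net offset.
For weak reflection here: 2 n t = (m + ½) λ.
λ = 2 n t / (m + ½). The fourth-longest wavelength is m = 3: λ = 2 × 2.13 × 526 / 3.50 = 640 nm.

640 nm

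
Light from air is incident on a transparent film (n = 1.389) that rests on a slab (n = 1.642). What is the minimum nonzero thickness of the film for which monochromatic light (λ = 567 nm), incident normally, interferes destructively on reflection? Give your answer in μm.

Top surface (1.0 → 1.389): reflection off a higher-index medium gives a half-wave phase shift.
Ray reflecting at the bottom interface goes from n = 1.389 toward n = 1.642: a half-wave phase shift.
The two reflections carry the same phase change, so no net offset.
For dark reflection here: 2 n t = (m + ½) λ.
Minimum at m = 0: t = λ / (4 n) = 567 / (4 × 1.389) = 102 nm.

0.102 μm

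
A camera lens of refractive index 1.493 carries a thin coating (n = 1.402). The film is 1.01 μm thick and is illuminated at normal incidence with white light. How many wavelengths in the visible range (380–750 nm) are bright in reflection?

Top surface (1.0 → 1.402): reflection off a higher-index medium gives a half-wave phase shift.
Ray reflecting at the bottom interface goes from n = 1.402 toward n = 1.493: a half-wave phase shift.
Net: no relative phase inversion (both shifts match).
With no net inversion, constructive interference in reflection requires 2 n t = m λ.
λ = 2 n t / m = 2832 / m nm.
m=3: 944 nm (IR); m=4: 708 nm (visible); m=5: 566 nm (visible); m=6: 472 nm (visible); m=7: 405 nm (visible); m=8: 354 nm (UV).

4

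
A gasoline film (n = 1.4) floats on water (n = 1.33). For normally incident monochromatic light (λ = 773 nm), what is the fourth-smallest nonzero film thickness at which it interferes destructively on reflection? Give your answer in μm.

1.10 μm

Ray reflecting at the top interface goes from n = 1.0 toward n = 1.4: a half-wave phase shift.
Bottom surface (1.4 → 1.33): reflection off a lower-index medium gives no phase shift.
The two reflections differ by half a wavelength.
For minimum reflection here: 2 n t = m λ.
The fourth-smallest nonzero thickness corresponds to m = 4: t = m λ / (2 n) = 4.00 × 773 / (2 × 1.4) = 1104 nm.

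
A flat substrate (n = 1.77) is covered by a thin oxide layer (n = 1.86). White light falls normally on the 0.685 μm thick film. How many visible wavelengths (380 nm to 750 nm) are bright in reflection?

At the upper boundary (n = 1.0 to n = 1.86) the reflected ray undergoes a half-wave phase shift.
Bottom surface (1.86 → 1.77): reflection off a lower-index medium gives no phase shift.
Exactly one π shift → a net half-wave offset.
So the condition for constructive reflection is 2 n t = (m + ½) λ.
λ = 2 n t / (m + ½) = 2548 / (m + ½) nm.
m=2: 1019 nm (IR); m=3: 728 nm (visible); m=4: 566 nm (visible); m=5: 463 nm (visible); m=6: 392 nm (visible); m=7: 340 nm (UV).

4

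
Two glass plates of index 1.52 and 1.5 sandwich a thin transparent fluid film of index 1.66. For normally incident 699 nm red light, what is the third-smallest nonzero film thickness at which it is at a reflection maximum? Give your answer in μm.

0.526 μm

At the upper boundary (n = 1.52 to n = 1.66) the reflected ray undergoes a half-wave phase shift.
Ray reflecting at the bottom interface goes from n = 1.66 toward n = 1.5: no phase shift.
Exactly one π shift → a net half-wave offset.
With one net inversion, constructive interference in reflection requires 2 n t = (m + ½) λ.
The third-smallest nonzero thickness corresponds to m = 2: t = (m + ½) λ / (2 n) = 2.50 × 699 / (2 × 1.66) = 526 nm.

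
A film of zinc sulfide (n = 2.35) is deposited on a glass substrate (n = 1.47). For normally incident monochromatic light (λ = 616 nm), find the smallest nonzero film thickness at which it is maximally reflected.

Ray reflecting at the top interface goes from n = 1.0 toward n = 2.35: a half-wave phase shift.
Ray reflecting at the bottom interface goes from n = 2.35 toward n = 1.47: no phase shift.
The two reflections differ by half a wavelength.
So the condition for constructive reflection is 2 n t = (m + ½) λ.
Minimum at m = 0: t = λ / (4 n) = 616 / (4 × 2.35) = 65.5 nm.

65.5 nm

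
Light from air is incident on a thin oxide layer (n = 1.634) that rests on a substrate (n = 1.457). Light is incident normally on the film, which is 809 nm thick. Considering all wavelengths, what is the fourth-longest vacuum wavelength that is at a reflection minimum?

Top surface (1.0 → 1.634): reflection off a higher-index medium gives a half-wave phase shift.
Bottom surface (1.634 → 1.457): reflection off a lower-index medium gives no phase shift.
The two reflections differ by half a wavelength.
With one net inversion, destructive interference in reflection requires 2 n t = m λ.
λ = 2 n t / m. The fourth-longest wavelength is m = 4: λ = 2 × 1.634 × 809 / 4.00 = 661 nm.

661 nm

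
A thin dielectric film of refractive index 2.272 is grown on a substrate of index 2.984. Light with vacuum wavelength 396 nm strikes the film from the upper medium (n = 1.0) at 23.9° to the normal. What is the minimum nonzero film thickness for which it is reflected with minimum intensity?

44.3 nm

Ray reflecting at the top interface goes from n = 1.0 toward n = 2.272: a half-wave phase shift.
At the lower boundary (n = 2.272 to n = 2.984) the reflected ray undergoes a half-wave phase shift.
Net: no relative phase inversion (both shifts match).
So the condition for destructive reflection is 2 n t cos θ_r = (m + ½) λ.
Snell's law: 1.0 sin 23.9° = 2.272 sin θ_r → sin θ_r = 0.178, cos θ_r = 0.984.
Minimum at m = 0: t = λ / (4 n cos θ_r) = 396 / (4 × 2.272 × 0.984) = 44.3 nm.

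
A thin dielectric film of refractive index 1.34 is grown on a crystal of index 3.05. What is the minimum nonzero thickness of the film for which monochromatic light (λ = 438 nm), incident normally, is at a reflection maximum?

163 nm

Ray reflecting at the top interface goes from n = 1.0 toward n = 1.34: a half-wave phase shift.
At the lower boundary (n = 1.34 to n = 3.05) the reflected ray undergoes a half-wave phase shift.
The two reflections carry the same phase change, so no net offset.
For strong reflection here: 2 n t = m λ.
Minimum nonzero at m = 1: t = λ / (2 n) = 438 / (2 × 1.34) = 163 nm.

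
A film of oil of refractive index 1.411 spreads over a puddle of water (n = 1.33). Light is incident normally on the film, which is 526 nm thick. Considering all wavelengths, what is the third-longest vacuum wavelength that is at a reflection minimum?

495 nm

At the upper boundary (n = 1.0 to n = 1.411) the reflected ray undergoes a half-wave phase shift.
Bottom surface (1.411 → 1.33): reflection off a lower-index medium gives no phase shift.
Net: one phase inversion between the two reflected rays.
So the condition for destructive reflection is 2 n t = m λ.
λ = 2 n t / m. The third-longest wavelength is m = 3: λ = 2 × 1.411 × 526 / 3.00 = 495 nm.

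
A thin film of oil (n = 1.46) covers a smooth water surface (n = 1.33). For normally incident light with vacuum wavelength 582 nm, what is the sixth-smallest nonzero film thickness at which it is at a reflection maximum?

Ray reflecting at the top interface goes from n = 1.0 toward n = 1.46: a half-wave phase shift.
At the lower boundary (n = 1.46 to n = 1.33) the reflected ray undergoes no phase shift.
Net: one phase inversion between the two reflected rays.
With one net inversion, constructive interference in reflection requires 2 n t = (m + ½) λ.
The sixth-smallest nonzero thickness corresponds to m = 5: t = (m + ½) λ / (2 n) = 5.50 × 582 / (2 × 1.46) = 1096 nm.

1096 nm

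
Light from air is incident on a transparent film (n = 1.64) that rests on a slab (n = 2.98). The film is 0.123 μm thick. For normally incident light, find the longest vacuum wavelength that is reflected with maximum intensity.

403 nm

Top surface (1.0 → 1.64): reflection off a higher-index medium gives a half-wave phase shift.
Bottom surface (1.64 → 2.98): reflection off a higher-index medium gives a half-wave phase shift.
Net: no relative phase inversion (both shifts match).
With no net inversion, constructive interference in reflection requires 2 n t = m λ.
λ = 2 n t / m. The longest wavelength is m = 1: λ = 2 × 1.64 × 123 / 1.00 = 403 nm.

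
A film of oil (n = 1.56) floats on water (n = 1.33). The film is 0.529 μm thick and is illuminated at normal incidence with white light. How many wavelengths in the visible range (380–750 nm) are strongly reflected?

Ray reflecting at the top interface goes from n = 1.0 toward n = 1.56: a half-wave phase shift.
Bottom surface (1.56 → 1.33): reflection off a lower-index medium gives no phase shift.
Net: one phase inversion between the two reflected rays.
For strong reflection here: 2 n t = (m + ½) λ.
λ = 2 n t / (m + ½) = 1650 / (m + ½) nm.
m=1: 1100 nm (IR); m=2: 660 nm (visible); m=3: 472 nm (visible); m=4: 367 nm (UV).

2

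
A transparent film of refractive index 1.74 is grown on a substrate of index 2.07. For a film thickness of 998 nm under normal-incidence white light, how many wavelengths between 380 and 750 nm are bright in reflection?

5

Ray reflecting at the top interface goes from n = 1.0 toward n = 1.74: a half-wave phase shift.
Bottom surface (1.74 → 2.07): reflection off a higher-index medium gives a half-wave phase shift.
The two reflections carry the same phase change, so no net offset.
With no net inversion, constructive interference in reflection requires 2 n t = m λ.
λ = 2 n t / m = 3473 / m nm.
m=4: 868 nm (IR); m=5: 695 nm (visible); m=6: 579 nm (visible); m=7: 496 nm (visible); m=8: 434 nm (visible); m=9: 386 nm (visible); m=10: 347 nm (UV).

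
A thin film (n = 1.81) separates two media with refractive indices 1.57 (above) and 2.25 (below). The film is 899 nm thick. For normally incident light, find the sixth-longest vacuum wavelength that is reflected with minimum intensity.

592 nm

Ray reflecting at the top interface goes from n = 1.57 toward n = 1.81: a half-wave phase shift.
Ray reflecting at the bottom interface goes from n = 1.81 toward n = 2.25: a half-wave phase shift.
Zero or two π shifts → no net half-wave offset.
With no net inversion, destructive interference in reflection requires 2 n t = (m + ½) λ.
λ = 2 n t / (m + ½). The sixth-longest wavelength is m = 5: λ = 2 × 1.81 × 899 / 5.50 = 592 nm.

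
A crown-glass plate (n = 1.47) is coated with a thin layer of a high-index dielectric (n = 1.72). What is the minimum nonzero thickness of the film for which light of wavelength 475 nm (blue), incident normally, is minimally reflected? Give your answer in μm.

0.138 μm

Ray reflecting at the top interface goes from n = 1.0 toward n = 1.72: a half-wave phase shift.
At the lower boundary (n = 1.72 to n = 1.47) the reflected ray undergoes no phase shift.
The two reflections differ by half a wavelength.
For minimum reflection here: 2 n t = m λ.
Minimum nonzero at m = 1: t = λ / (2 n) = 475 / (2 × 1.72) = 138 nm.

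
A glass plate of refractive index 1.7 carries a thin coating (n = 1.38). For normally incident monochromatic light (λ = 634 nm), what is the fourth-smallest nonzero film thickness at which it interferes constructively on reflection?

Ray reflecting at the top interface goes from n = 1.0 toward n = 1.38: a half-wave phase shift.
At the lower boundary (n = 1.38 to n = 1.7) the reflected ray undergoes a half-wave phase shift.
Net: no relative phase inversion (both shifts match).
So the condition for constructive reflection is 2 n t = m λ.
The fourth-smallest nonzero thickness corresponds to m = 4: t = m λ / (2 n) = 4.00 × 634 / (2 × 1.38) = 919 nm.

919 nm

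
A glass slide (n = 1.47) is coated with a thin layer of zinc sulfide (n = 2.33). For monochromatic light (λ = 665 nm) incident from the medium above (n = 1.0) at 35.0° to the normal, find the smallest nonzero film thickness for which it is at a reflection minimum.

Ray reflecting at the top interface goes from n = 1.0 toward n = 2.33: a half-wave phase shift.
Bottom surface (2.33 → 1.47): reflection off a lower-index medium gives no phase shift.
The two reflections differ by half a wavelength.
With one net inversion, destructive interference in reflection requires 2 n t cos θ_r = m λ.
Snell's law: 1.0 sin 35.0° = 2.33 sin θ_r → sin θ_r = 0.246, cos θ_r = 0.969.
Minimum nonzero at m = 1: t = λ / (2 n cos θ_r) = 665 / (2 × 2.33 × 0.969) = 147 nm.

147 nm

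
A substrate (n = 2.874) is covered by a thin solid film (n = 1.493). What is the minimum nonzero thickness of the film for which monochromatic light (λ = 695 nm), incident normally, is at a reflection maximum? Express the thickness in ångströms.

At the upper boundary (n = 1.0 to n = 1.493) the reflected ray undergoes a half-wave phase shift.
Ray reflecting at the bottom interface goes from n = 1.493 toward n = 2.874: a half-wave phase shift.
Net: no relative phase inversion (both shifts match).
With no net inversion, constructive interference in reflection requires 2 n t = m λ.
Minimum nonzero at m = 1: t = λ / (2 n) = 695 / (2 × 1.493) = 233 nm.

2328 Å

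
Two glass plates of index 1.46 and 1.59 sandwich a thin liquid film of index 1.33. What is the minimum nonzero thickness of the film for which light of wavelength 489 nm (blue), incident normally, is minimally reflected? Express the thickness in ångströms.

1838 Å

Top surface (1.46 → 1.33): reflection off a lower-index medium gives no phase shift.
At the lower boundary (n = 1.33 to n = 1.59) the reflected ray undergoes a half-wave phase shift.
The two reflections differ by half a wavelength.
For dark reflection here: 2 n t = m λ.
Minimum nonzero at m = 1: t = λ / (2 n) = 489 / (2 × 1.33) = 184 nm.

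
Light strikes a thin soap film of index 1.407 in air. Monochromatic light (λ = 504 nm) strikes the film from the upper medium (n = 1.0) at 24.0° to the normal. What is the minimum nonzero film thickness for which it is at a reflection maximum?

Top surface (1.0 → 1.407): reflection off a higher-index medium gives a half-wave phase shift.
Ray reflecting at the bottom interface goes from n = 1.407 toward n = 1.0: no phase shift.
Net: one phase inversion between the two reflected rays.
For strong reflection here: 2 n t cos θ_r = (m + ½) λ.
Snell's law: 1.0 sin 24.0° = 1.407 sin θ_r → sin θ_r = 0.289, cos θ_r = 0.957.
Minimum at m = 0: t = λ / (4 n cos θ_r) = 504 / (4 × 1.407 × 0.957) = 93.5 nm.

93.5 nm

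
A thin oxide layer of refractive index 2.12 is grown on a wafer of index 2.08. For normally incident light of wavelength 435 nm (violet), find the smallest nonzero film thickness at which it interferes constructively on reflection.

At the upper boundary (n = 1.0 to n = 2.12) the reflected ray undergoes a half-wave phase shift.
At the lower boundary (n = 2.12 to n = 2.08) the reflected ray undergoes no phase shift.
Exactly one π shift → a net half-wave offset.
So the condition for constructive reflection is 2 n t = (m + ½) λ.
Minimum at m = 0: t = λ / (4 n) = 435 / (4 × 2.12) = 51.3 nm.

51.3 nm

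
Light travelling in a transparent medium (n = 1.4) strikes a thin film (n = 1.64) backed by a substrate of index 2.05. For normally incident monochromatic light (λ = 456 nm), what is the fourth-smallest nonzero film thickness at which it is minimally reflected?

Top surface (1.4 → 1.64): reflection off a higher-index medium gives a half-wave phase shift.
Ray reflecting at the bottom interface goes from n = 1.64 toward n = 2.05: a half-wave phase shift.
The two reflections carry the same phase change, so no net offset.
So the condition for destructive reflection is 2 n t = (m + ½) λ.
The fourth-smallest nonzero thickness corresponds to m = 3: t = (m + ½) λ / (2 n) = 3.50 × 456 / (2 × 1.64) = 487 nm.

487 nm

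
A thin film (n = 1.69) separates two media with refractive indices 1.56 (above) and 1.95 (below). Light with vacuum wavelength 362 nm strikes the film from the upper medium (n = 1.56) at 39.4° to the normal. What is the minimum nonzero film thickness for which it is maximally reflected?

132 nm

At the upper boundary (n = 1.56 to n = 1.69) the reflected ray undergoes a half-wave phase shift.
Bottom surface (1.69 → 1.95): reflection off a higher-index medium gives a half-wave phase shift.
Zero or two π shifts → no net half-wave offset.
For bright reflection here: 2 n t cos θ_r = m λ.
Snell's law: 1.56 sin 39.4° = 1.69 sin θ_r → sin θ_r = 0.586, cos θ_r = 0.810.
Minimum nonzero at m = 1: t = λ / (2 n cos θ_r) = 362 / (2 × 1.69 × 0.810) = 132 nm.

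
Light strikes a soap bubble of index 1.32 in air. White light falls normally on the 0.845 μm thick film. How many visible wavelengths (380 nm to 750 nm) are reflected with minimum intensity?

3

At the upper boundary (n = 1.0 to n = 1.32) the reflected ray undergoes a half-wave phase shift.
Bottom surface (1.32 → 1.0): reflection off a lower-index medium gives no phase shift.
Net: one phase inversion between the two reflected rays.
So the condition for destructive reflection is 2 n t = m λ.
λ = 2 n t / m = 2231 / m nm.
m=2: 1115 nm (IR); m=3: 744 nm (visible); m=4: 558 nm (visible); m=5: 446 nm (visible); m=6: 372 nm (UV).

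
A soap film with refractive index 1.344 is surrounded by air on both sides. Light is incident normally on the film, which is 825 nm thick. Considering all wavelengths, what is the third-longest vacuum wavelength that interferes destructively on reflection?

At the upper boundary (n = 1.0 to n = 1.344) the reflected ray undergoes a half-wave phase shift.
Ray reflecting at the bottom interface goes from n = 1.344 toward n = 1.0: no phase shift.
Exactly one π shift → a net half-wave offset.
For weak reflection here: 2 n t = m λ.
λ = 2 n t / m. The third-longest wavelength is m = 3: λ = 2 × 1.344 × 825 / 3.00 = 739 nm.

739 nm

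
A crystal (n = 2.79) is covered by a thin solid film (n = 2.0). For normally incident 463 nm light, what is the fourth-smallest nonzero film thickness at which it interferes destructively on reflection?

405 nm

At the upper boundary (n = 1.0 to n = 2.0) the reflected ray undergoes a half-wave phase shift.
Bottom surface (2.0 → 2.79): reflection off a higher-index medium gives a half-wave phase shift.
Zero or two π shifts → no net half-wave offset.
For weak reflection here: 2 n t = (m + ½) λ.
The fourth-smallest nonzero thickness corresponds to m = 3: t = (m + ½) λ / (2 n) = 3.50 × 463 / (2 × 2.0) = 405 nm.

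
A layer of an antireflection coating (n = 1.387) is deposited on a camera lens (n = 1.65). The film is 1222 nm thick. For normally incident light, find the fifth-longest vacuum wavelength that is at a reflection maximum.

678 nm

At the upper boundary (n = 1.0 to n = 1.387) the reflected ray undergoes a half-wave phase shift.
At the lower boundary (n = 1.387 to n = 1.65) the reflected ray undergoes a half-wave phase shift.
The two reflections carry the same phase change, so no net offset.
For bright reflection here: 2 n t = m λ.
λ = 2 n t / m. The fifth-longest wavelength is m = 5: λ = 2 × 1.387 × 1222 / 5.00 = 678 nm.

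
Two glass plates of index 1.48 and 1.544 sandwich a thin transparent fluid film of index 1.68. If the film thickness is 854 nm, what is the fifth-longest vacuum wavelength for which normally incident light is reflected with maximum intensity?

Ray reflecting at the top interface goes from n = 1.48 toward n = 1.68: a half-wave phase shift.
Bottom surface (1.68 → 1.544): reflection off a lower-index medium gives no phase shift.
The two reflections differ by half a wavelength.
For maximum reflection here: 2 n t = (m + ½) λ.
λ = 2 n t / (m + ½). The fifth-longest wavelength is m = 4: λ = 2 × 1.68 × 854 / 4.50 = 638 nm.

638 nm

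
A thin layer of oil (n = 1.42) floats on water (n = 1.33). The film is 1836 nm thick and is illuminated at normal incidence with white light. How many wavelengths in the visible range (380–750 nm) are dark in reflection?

7

Ray reflecting at the top interface goes from n = 1.0 toward n = 1.42: a half-wave phase shift.
At the lower boundary (n = 1.42 to n = 1.33) the reflected ray undergoes no phase shift.
The two reflections differ by half a wavelength.
For minimum reflection here: 2 n t = m λ.
λ = 2 n t / m = 5214 / m nm.
m=6: 869 nm (IR); m=7: 745 nm (visible); m=8: 652 nm (visible); m=9: 579 nm (visible); m=10: 521 nm (visible); m=11: 474 nm (visible); m=12: 435 nm (visible); m=13: 401 nm (visible); m=14: 372 nm (UV).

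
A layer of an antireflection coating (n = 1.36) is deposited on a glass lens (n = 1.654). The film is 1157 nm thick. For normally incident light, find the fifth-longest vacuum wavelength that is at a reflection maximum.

At the upper boundary (n = 1.0 to n = 1.36) the reflected ray undergoes a half-wave phase shift.
Bottom surface (1.36 → 1.654): reflection off a higher-index medium gives a half-wave phase shift.
The two reflections carry the same phase change, so no net offset.
With no net inversion, constructive interference in reflection requires 2 n t = m λ.
λ = 2 n t / m. The fifth-longest wavelength is m = 5: λ = 2 × 1.36 × 1157 / 5.00 = 629 nm.

629 nm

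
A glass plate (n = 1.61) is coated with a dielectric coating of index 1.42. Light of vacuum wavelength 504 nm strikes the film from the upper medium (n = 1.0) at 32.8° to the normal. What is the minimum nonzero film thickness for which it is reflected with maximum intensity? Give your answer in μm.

Ray reflecting at the top interface goes from n = 1.0 toward n = 1.42: a half-wave phase shift.
Bottom surface (1.42 → 1.61): reflection off a higher-index medium gives a half-wave phase shift.
Zero or two π shifts → no net half-wave offset.
For strong reflection here: 2 n t cos θ_r = m λ.
Snell's law: 1.0 sin 32.8° = 1.42 sin θ_r → sin θ_r = 0.381, cos θ_r = 0.924.
Minimum nonzero at m = 1: t = λ / (2 n cos θ_r) = 504 / (2 × 1.42 × 0.924) = 192 nm.

0.192 μm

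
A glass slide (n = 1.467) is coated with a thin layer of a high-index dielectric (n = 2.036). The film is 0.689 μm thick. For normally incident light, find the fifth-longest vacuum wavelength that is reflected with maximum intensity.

Ray reflecting at the top interface goes from n = 1.0 toward n = 2.036: a half-wave phase shift.
Ray reflecting at the bottom interface goes from n = 2.036 toward n = 1.467: no phase shift.
The two reflections differ by half a wavelength.
For strong reflection here: 2 n t = (m + ½) λ.
λ = 2 n t / (m + ½). The fifth-longest wavelength is m = 4: λ = 2 × 2.036 × 689 / 4.50 = 623 nm.

623 nm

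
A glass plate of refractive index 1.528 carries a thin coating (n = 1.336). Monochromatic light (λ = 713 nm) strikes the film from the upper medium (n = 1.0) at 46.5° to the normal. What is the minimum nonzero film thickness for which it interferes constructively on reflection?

At the upper boundary (n = 1.0 to n = 1.336) the reflected ray undergoes a half-wave phase shift.
Bottom surface (1.336 → 1.528): reflection off a higher-index medium gives a half-wave phase shift.
Net: no relative phase inversion (both shifts match).
With no net inversion, constructive interference in reflection requires 2 n t cos θ_r = m λ.
Snell's law: 1.0 sin 46.5° = 1.336 sin θ_r → sin θ_r = 0.543, cos θ_r = 0.840.
Minimum nonzero at m = 1: t = λ / (2 n cos θ_r) = 713 / (2 × 1.336 × 0.840) = 318 nm.

318 nm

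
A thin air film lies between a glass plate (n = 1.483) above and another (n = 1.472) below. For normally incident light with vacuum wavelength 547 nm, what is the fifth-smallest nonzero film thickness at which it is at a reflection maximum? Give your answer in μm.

Ray reflecting at the top interface goes from n = 1.483 toward n = 1.0: no phase shift.
Bottom surface (1.0 → 1.472): reflection off a higher-index medium gives a half-wave phase shift.
The two reflections differ by half a wavelength.
For bright reflection here: 2 n t = (m + ½) λ.
The fifth-smallest nonzero thickness corresponds to m = 4: t = (m + ½) λ / (2 n) = 4.50 × 547 / (2 × 1.0) = 1231 nm.

1.23 μm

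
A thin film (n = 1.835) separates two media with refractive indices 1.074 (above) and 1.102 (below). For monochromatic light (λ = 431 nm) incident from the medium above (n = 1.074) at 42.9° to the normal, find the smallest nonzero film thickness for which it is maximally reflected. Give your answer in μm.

Top surface (1.074 → 1.835): reflection off a higher-index medium gives a half-wave phase shift.
Ray reflecting at the bottom interface goes from n = 1.835 toward n = 1.102: no phase shift.
The two reflections differ by half a wavelength.
With one net inversion, constructive interference in reflection requires 2 n t cos θ_r = (m + ½) λ.
Snell's law: 1.074 sin 42.9° = 1.835 sin θ_r → sin θ_r = 0.398, cos θ_r = 0.917.
Minimum at m = 0: t = λ / (4 n cos θ_r) = 431 / (4 × 1.835 × 0.917) = 64.0 nm.

0.0640 μm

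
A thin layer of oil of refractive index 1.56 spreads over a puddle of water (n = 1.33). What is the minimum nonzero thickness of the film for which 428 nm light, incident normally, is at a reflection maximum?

Ray reflecting at the top interface goes from n = 1.0 toward n = 1.56: a half-wave phase shift.
Bottom surface (1.56 → 1.33): reflection off a lower-index medium gives no phase shift.
The two reflections differ by half a wavelength.
With one net inversion, constructive interference in reflection requires 2 n t = (m + ½) λ.
Minimum at m = 0: t = λ / (4 n) = 428 / (4 × 1.56) = 68.6 nm.

68.6 nm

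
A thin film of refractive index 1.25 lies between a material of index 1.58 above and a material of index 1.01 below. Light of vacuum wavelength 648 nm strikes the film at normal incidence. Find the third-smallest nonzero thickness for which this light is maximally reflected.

778 nm

Top surface (1.58 → 1.25): reflection off a lower-index medium gives no phase shift.
Ray reflecting at the bottom interface goes from n = 1.25 toward n = 1.01: no phase shift.
The two reflections carry the same phase change, so no net offset.
With no net inversion, constructive interference in reflection requires 2 n t = m λ.
The third-smallest nonzero thickness corresponds to m = 3: t = m λ / (2 n) = 3.00 × 648 / (2 × 1.25) = 778 nm.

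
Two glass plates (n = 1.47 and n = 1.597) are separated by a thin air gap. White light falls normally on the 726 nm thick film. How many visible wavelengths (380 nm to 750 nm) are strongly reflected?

2

At the upper boundary (n = 1.47 to n = 1.0) the reflected ray undergoes no phase shift.
Ray reflecting at the bottom interface goes from n = 1.0 toward n = 1.597: a half-wave phase shift.
Exactly one π shift → a net half-wave offset.
With one net inversion, constructive interference in reflection requires 2 n t = (m + ½) λ.
λ = 2 n t / (m + ½) = 1452 / (m + ½) nm.
m=1: 968 nm (IR); m=2: 581 nm (visible); m=3: 415 nm (visible); m=4: 323 nm (UV).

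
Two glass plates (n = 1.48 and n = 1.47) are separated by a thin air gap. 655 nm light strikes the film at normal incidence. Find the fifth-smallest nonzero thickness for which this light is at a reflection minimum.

1638 nm

Ray reflecting at the top interface goes from n = 1.48 toward n = 1.0: no phase shift.
Ray reflecting at the bottom interface goes from n = 1.0 toward n = 1.47: a half-wave phase shift.
Exactly one π shift → a net half-wave offset.
With one net inversion, destructive interference in reflection requires 2 n t = m λ.
The fifth-smallest nonzero thickness corresponds to m = 5: t = m λ / (2 n) = 5.00 × 655 / (2 × 1.0) = 1638 nm.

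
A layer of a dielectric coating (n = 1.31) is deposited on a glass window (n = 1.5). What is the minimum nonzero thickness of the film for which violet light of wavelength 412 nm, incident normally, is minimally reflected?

Ray reflecting at the top interface goes from n = 1.0 toward n = 1.31: a half-wave phase shift.
Bottom surface (1.31 → 1.5): reflection off a higher-index medium gives a half-wave phase shift.
The two reflections carry the same phase change, so no net offset.
So the condition for destructive reflection is 2 n t = (m + ½) λ.
Minimum at m = 0: t = λ / (4 n) = 412 / (4 × 1.31) = 78.6 nm.

78.6 nm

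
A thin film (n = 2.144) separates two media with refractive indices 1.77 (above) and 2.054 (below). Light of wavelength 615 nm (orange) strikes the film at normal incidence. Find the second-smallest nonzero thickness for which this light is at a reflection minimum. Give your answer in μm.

Ray reflecting at the top interface goes from n = 1.77 toward n = 2.144: a half-wave phase shift.
Bottom surface (2.144 → 2.054): reflection off a lower-index medium gives no phase shift.
The two reflections differ by half a wavelength.
With one net inversion, destructive interference in reflection requires 2 n t = m λ.
The second-smallest nonzero thickness corresponds to m = 2: t = m λ / (2 n) = 2.00 × 615 / (2 × 2.144) = 287 nm.

0.287 μm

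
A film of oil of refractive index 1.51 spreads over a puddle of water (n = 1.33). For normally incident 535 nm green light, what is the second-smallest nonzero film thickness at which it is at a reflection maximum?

266 nm

Ray reflecting at the top interface goes from n = 1.0 toward n = 1.51: a half-wave phase shift.
At the lower boundary (n = 1.51 to n = 1.33) the reflected ray undergoes no phase shift.
The two reflections differ by half a wavelength.
So the condition for constructive reflection is 2 n t = (m + ½) λ.
The second-smallest nonzero thickness corresponds to m = 1: t = (m + ½) λ / (2 n) = 1.50 × 535 / (2 × 1.51) = 266 nm.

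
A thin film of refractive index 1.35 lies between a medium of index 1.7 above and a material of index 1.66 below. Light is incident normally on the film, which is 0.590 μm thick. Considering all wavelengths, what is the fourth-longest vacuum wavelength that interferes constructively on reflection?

At the upper boundary (n = 1.7 to n = 1.35) the reflected ray undergoes no phase shift.
Bottom surface (1.35 → 1.66): reflection off a higher-index medium gives a half-wave phase shift.
The two reflections differ by half a wavelength.
For strong reflection here: 2 n t = (m + ½) λ.
λ = 2 n t / (m + ½). The fourth-longest wavelength is m = 3: λ = 2 × 1.35 × 590 / 3.50 = 455 nm.

455 nm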